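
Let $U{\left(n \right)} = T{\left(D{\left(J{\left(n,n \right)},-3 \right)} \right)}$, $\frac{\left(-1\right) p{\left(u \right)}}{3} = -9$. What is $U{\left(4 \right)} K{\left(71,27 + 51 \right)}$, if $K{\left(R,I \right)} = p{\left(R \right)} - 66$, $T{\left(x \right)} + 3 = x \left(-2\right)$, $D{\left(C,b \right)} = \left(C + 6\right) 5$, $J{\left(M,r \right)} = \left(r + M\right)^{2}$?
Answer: $27417$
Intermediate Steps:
$p{\left(u \right)} = 27$ ($p{\left(u \right)} = \left(-3\right) \left(-9\right) = 27$)
$J{\left(M,r \right)} = \left(M + r\right)^{2}$
$D{\left(C,b \right)} = 30 + 5 C$ ($D{\left(C,b \right)} = \left(6 + C\right) 5 = 30 + 5 C$)
$T{\left(x \right)} = -3 - 2 x$ ($T{\left(x \right)} = -3 + x \left(-2\right) = -3 - 2 x$)
$K{\left(R,I \right)} = -39$ ($K{\left(R,I \right)} = 27 - 66 = -39$)
$U{\left(n \right)} = -63 - 40 n^{2}$ ($U{\left(n \right)} = -3 - 2 \left(30 + 5 \left(n + n\right)^{2}\right) = -3 - 2 \left(30 + 5 \left(2 n\right)^{2}\right) = -3 - 2 \left(30 + 5 \cdot 4 n^{2}\right) = -3 - 2 \left(30 + 20 n^{2}\right) = -3 - \left(60 + 40 n^{2}\right) = -63 - 40 n^{2}$)
$U{\left(4 \right)} K{\left(71,27 + 51 \right)} = \left(-63 - 40 \cdot 4^{2}\right) \left(-39\right) = \left(-63 - 640\right) \left(-39\right) = \left(-703\right) \left(-39\right) = 27417$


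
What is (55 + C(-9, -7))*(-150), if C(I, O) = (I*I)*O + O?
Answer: 77850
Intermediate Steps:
C(I, O) = O + O*I**2 (C(I, O) = I**2*O + O = O*I**2 + O = O + O*I**2)
(55 + C(-9, -7))*(-150) = (55 - 7*(1 + (-9)**2))*(-150) = (55 - 7*(1 + 81))*(-150) = (55 - 7*82)*(-150) = (55 - 574)*(-150) = -519*(-150) = 77850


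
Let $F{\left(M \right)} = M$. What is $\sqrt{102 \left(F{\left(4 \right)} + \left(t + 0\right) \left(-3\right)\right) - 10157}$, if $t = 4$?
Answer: $i \sqrt{10973} \approx 104.75 i$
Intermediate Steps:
$\sqrt{102 \left(F{\left(4 \right)} + \left(t + 0\right) \left(-3\right)\right) - 10157} = \sqrt{102 \left(4 + \left(4 + 0\right) \left(-3\right)\right) - 10157} = \sqrt{102 \left(4 + 4 \left(-3\right)\right) - 10157} = \sqrt{102 \left(4 - 12\right) - 10157} = \sqrt{102 \left(-8\right) - 10157} = \sqrt{-816 - 10157} = \sqrt{-10973} = i \sqrt{10973}$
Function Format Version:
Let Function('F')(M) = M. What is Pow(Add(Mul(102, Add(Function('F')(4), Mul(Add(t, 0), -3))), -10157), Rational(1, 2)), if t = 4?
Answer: Mul(I, Pow(10973, Rational(1, 2))) ≈ Mul(104.75, I)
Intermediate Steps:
Pow(Add(Mul(102, Add(Function('F')(4), Mul(Add(t, 0), -3))), -10157), Rational(1, 2)) = Pow(Add(Mul(102, Add(4, Mul(Add(4, 0), -3))), -10157), Rational(1, 2)) = Pow(Add(Mul(102, Add(4, Mul(4, -3))), -10157), Rational(1, 2)) = Pow(Add(Mul(102, Add(4, -12)), -10157), Rational(1, 2)) = Pow(Add(Mul(102, -8), -10157), Rational(1, 2)) = Pow(Add(-816, -10157), Rational(1, 2)) = Pow(-10973, Rational(1, 2)) = Mul(I, Pow(10973, Rational(1, 2)))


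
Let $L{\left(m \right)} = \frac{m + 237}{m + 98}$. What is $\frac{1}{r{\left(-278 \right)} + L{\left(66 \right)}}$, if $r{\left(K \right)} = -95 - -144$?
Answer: $\frac{164}{8339} \approx 0.019667$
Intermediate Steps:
$r{\left(K \right)} = 49$ ($r{\left(K \right)} = -95 + 144 = 49$)
$L{\left(m \right)} = \frac{237 + m}{98 + m}$
$\frac{1}{r{\left(-278 \right)} + L{\left(66 \right)}} = \frac{1}{49 + \frac{237 + 66}{98 + 66}} = \frac{1}{49 + \frac{1}{164} \cdot 303} = \frac{1}{49 + \frac{303}{164}} = \frac{1}{\frac{8339}{164}} = \frac{164}{8339}$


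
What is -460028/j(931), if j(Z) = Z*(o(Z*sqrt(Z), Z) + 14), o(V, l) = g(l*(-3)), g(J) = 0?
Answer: -12106/343 ≈ -35.294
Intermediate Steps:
o(V, l) = 0
j(Z) = 14*Z (j(Z) = Z*(0 + 14) = Z*14 = 14*Z)
-460028/j(931) = -460028/(14*931) = -460028/13034 = -460028*1/13034 = -12106/343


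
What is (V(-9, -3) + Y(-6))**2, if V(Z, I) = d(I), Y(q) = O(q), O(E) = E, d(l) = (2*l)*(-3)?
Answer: 144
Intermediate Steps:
d(l) = -6*l
Y(q) = q
V(Z, I) = -6*I
(V(-9, -3) + Y(-6))**2 = (-6*(-3) - 6)**2 = (18 - 6)**2 = 12**2 = 144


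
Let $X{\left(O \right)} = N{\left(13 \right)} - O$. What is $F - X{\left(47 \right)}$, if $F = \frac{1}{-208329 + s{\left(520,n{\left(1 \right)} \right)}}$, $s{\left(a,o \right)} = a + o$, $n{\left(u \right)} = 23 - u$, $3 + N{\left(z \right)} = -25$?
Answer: $\frac{15584024}{207787} \approx 75.0$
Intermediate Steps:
$N{\left(z \right)} = -28$ ($N{\left(z \right)} = -3 - 25 = -28$)
$F = - \frac{1}{207787}$ ($F = \frac{1}{-208329 + \left(520 + \left(23 - 1\right)\right)} = \frac{1}{-208329 + \left(520 + 22\right)} = \frac{1}{-208329 + 542} = \frac{1}{-207787} = - \frac{1}{207787} \approx -4.8126 \cdot 10^{-6}$)
$X{\left(O \right)} = -28 - O$
$F - X{\left(47 \right)} = - \frac{1}{207787} - \left(-28 - 47\right) = - \frac{1}{207787} - -75 = - \frac{1}{207787} + 75 = \frac{15584024}{207787}$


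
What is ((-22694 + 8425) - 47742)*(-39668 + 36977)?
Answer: 166871601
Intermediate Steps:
((-22694 + 8425) - 47742)*(-39668 + 36977) = (-14269 - 47742)*(-2691) = -62011*(-2691) = 166871601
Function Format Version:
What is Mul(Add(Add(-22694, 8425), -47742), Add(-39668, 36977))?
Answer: 166871601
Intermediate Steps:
Mul(Add(Add(-22694, 8425), -47742), Add(-39668, 36977)) = Mul(Add(-14269, -47742), -2691) = Mul(-62011, -2691) = 166871601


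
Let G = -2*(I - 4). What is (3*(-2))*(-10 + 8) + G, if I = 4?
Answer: 12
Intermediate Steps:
G = 0 (G = -2*(4 - 4) = -2*0 = 0)
(3*(-2))*(-10 + 8) + G = (3*(-2))*(-10 + 8) + 0 = -6*(-2) + 0 = 12 + 0 = 12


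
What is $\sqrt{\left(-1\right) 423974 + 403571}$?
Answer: $3 i \sqrt{2267} \approx 142.84 i$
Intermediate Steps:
$\sqrt{\left(-1\right) 423974 + 403571} = \sqrt{-423974 + 403571} = \sqrt{-20403} = 3 i \sqrt{2267}$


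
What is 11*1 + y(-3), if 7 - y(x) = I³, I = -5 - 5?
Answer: 1018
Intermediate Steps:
I = -10
y(x) = 1007 (y(x) = 7 - 1*(-10)³ = 7 - 1*(-1000) = 7 + 1000 = 1007)
11*1 + y(-3) = 11*1 + 1007 = 11 + 1007 = 1018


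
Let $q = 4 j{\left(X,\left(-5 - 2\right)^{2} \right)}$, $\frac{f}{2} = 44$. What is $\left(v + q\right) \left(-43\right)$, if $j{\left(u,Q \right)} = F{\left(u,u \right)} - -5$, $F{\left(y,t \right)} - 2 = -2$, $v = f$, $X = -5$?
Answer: $-4644$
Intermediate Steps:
$f = 88$ ($f = 2 \cdot 44 = 88$)
$v = 88$
$F{\left(y,t \right)} = 0$ ($F{\left(y,t \right)} = 2 - 2 = 0$)
$j{\left(u,Q \right)} = 5$ ($j{\left(u,Q \right)} = 0 - -5 = 0 + 5 = 5$)
$q = 20$ ($q = 4 \cdot 5 = 20$)
$\left(v + q\right) \left(-43\right) = \left(88 + 20\right) \left(-43\right) = 108 \left(-43\right) = -4644$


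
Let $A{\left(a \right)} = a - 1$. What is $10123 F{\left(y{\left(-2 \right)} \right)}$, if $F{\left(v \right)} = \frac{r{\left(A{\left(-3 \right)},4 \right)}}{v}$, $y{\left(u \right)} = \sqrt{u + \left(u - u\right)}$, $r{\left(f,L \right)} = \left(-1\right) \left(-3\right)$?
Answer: $- \frac{30369 i \sqrt{2}}{2} \approx - 21474.0 i$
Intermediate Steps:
$A{\left(a \right)} = -1 + a$
$r{\left(f,L \right)} = 3$
$y{\left(u \right)} = \sqrt{u}$ ($y{\left(u \right)} = \sqrt{u + 0} = \sqrt{u}$)
$F{\left(v \right)} = \frac{3}{v}$
$10123 F{\left(y{\left(-2 \right)} \right)} = 10123 \frac{3}{\sqrt{-2}} = 10123 \frac{3}{i \sqrt{2}} = 10123 \cdot 3 \left(- \frac{i \sqrt{2}}{2}\right) = 10123 \left(- \frac{3 i \sqrt{2}}{2}\right) = - \frac{30369 i \sqrt{2}}{2}$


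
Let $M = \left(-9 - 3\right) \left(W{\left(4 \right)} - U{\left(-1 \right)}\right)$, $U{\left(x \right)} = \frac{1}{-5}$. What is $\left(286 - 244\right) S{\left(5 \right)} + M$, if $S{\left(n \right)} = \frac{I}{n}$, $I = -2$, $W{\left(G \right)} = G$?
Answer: $- \frac{336}{5} \approx -67.2$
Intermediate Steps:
$U{\left(x \right)} = - \frac{1}{5}$
$S{\left(n \right)} = - \frac{2}{n}$
$M = - \frac{252}{5}$ ($M = \left(-9 - 3\right) \left(4 - - \frac{1}{5}\right) = - 12 \left(4 + \frac{1}{5}\right) = \left(-12\right) \frac{21}{5} = - \frac{252}{5} \approx -50.4$)
$\left(286 - 244\right) S{\left(5 \right)} + M = \left(286 - 244\right) \left(- \frac{2}{5}\right) - \frac{252}{5} = 42 \left(\left(-2\right) \frac{1}{5}\right) - \frac{252}{5} = 42 \left(- \frac{2}{5}\right) - \frac{252}{5} = - \frac{84}{5} - \frac{252}{5} = - \frac{336}{5}$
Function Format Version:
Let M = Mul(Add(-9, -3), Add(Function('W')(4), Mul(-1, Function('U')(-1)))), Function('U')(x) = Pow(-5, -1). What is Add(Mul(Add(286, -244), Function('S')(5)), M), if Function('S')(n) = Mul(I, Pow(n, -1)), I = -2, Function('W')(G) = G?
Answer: Rational(-336, 5) ≈ -67.200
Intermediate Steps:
Function('U')(x) = Rational(-1, 5)
Function('S')(n) = Mul(-2, Pow(n, -1))
M = Rational(-252, 5) (M = Mul(Add(-9, -3), Add(4, Mul(-1, Rational(-1, 5)))) = Mul(-12, Add(4, Rational(1, 5))) = Mul(-12, Rational(21, 5)) = Rational(-252, 5) ≈ -50.400)
Add(Mul(Add(286, -244), Function('S')(5)), M) = Add(Mul(Add(286, -244), Mul(-2, Pow(5, -1))), Rational(-252, 5)) = Add(Mul(42, Mul(-2, Rational(1, 5))), Rational(-252, 5)) = Add(Mul(42, Rational(-2, 5)), Rational(-252, 5)) = Add(Rational(-84, 5), Rational(-252, 5)) = Rational(-336, 5)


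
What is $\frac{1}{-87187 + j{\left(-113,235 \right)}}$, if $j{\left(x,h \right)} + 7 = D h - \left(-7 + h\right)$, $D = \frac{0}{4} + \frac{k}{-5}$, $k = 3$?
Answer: $- \frac{1}{87563} \approx -1.142 \cdot 10^{-5}$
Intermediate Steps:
$D = - \frac{3}{5}$ ($D = \frac{0}{4} + \frac{3}{-5} = 0 \cdot \frac{1}{4} + 3 \left(- \frac{1}{5}\right) = 0 - \frac{3}{5} = - \frac{3}{5} \approx -0.6$)
$j{\left(x,h \right)} = - \frac{8 h}{5}$ ($j{\left(x,h \right)} = -7 - \left(-7 + \frac{8 h}{5}\right) = - \frac{8 h}{5}$)
$\frac{1}{-87187 + j{\left(-113,235 \right)}} = \frac{1}{-87187 - 376} = \frac{1}{-87563} = - \frac{1}{87563}$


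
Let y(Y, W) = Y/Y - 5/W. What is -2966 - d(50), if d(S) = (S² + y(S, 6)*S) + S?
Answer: -16573/3 ≈ -5524.3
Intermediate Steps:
y(Y, W) = 1 - 5/W
d(S) = S² + 7*S/6 (d(S) = (S² + ((-5 + 6)/6)*S) + S = (S² + ((⅙)*1)*S) + S = (S² + S/6) + S = S² + 7*S/6)
-2966 - d(50) = -2966 - 50*(7 + 6*50)/6 = -2966 - 50*(7 + 300)/6 = -2966 - 50*307/6 = -2966 - 1*7675/3 = -2966 - 7675/3 = -16573/3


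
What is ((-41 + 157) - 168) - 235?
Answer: -287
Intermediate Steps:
((-41 + 157) - 168) - 235 = (116 - 168) - 235 = -52 - 235 = -287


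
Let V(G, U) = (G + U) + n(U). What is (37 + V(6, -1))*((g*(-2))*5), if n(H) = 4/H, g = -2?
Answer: 760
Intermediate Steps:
V(G, U) = G + U + 4/U (V(G, U) = (G + U) + 4/U = G + U + 4/U)
(37 + V(6, -1))*((g*(-2))*5) = (37 + (6 - 1 + 4/(-1)))*(-2*(-2)*5) = (37 + (6 - 1 + 4*(-1)))*(4*5) = (37 + (6 - 1 - 4))*20 = (37 + 1)*20 = 38*20 = 760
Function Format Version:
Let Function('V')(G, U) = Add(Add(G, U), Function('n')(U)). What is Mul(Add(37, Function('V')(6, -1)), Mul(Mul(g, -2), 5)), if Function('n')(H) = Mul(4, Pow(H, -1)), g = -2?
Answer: 760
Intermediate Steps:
Function('V')(G, U) = Add(G, U, Mul(4, Pow(U, -1))) (Function('V')(G, U) = Add(Add(G, U), Mul(4, Pow(U, -1))) = Add(G, U, Mul(4, Pow(U, -1))))
Mul(Add(37, Function('V')(6, -1)), Mul(Mul(g, -2), 5)) = Mul(Add(37, Add(6, -1, Mul(4, Pow(-1, -1)))), Mul(Mul(-2, -2), 5)) = Mul(Add(37, Add(6, -1, Mul(4, -1))), Mul(4, 5)) = Mul(Add(37, Add(6, -1, -4)), 20) = Mul(Add(37, 1), 20) = Mul(38, 20) = 760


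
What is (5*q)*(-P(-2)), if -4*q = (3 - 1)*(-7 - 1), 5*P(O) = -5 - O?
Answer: 12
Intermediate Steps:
P(O) = -1 - O/5 (P(O) = (-5 - O)/5 = -1 - O/5)
q = 4 (q = -(3 - 1)*(-7 - 1)/4 = -(-8)/2 = -1/4*(-16) = 4)
(5*q)*(-P(-2)) = (5*4)*(-(-1 - 1/5*(-2))) = 20*(-(-1 + 2/5)) = 20*(-1*(-3/5)) = 20*(3/5) = 12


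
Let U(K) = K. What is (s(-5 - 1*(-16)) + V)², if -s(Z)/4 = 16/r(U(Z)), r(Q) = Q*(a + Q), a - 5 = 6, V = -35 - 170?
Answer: 616876569/14641 ≈ 42134.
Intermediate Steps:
V = -205
a = 11 (a = 5 + 6 = 11)
r(Q) = Q*(11 + Q)
s(Z) = -64/(Z*(11 + Z))
(s(-5 - 1*(-16)) + V)² = (-64/((-5 - 1*(-16))*(11 + (-5 - 1*(-16)))) - 205)² = (-64/((-5 + 16)*(11 + (-5 + 16))) - 205)² = (-64/(11*(11 + 11)) - 205)² = (-64*1/11/22 - 205)² = (-64*1/11*1/22 - 205)² = (-32/121 - 205)² = (-24837/121)² = 616876569/14641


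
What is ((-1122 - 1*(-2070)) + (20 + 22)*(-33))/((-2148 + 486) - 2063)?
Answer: 438/3725 ≈ 0.11758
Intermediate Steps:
((-1122 - 1*(-2070)) + (20 + 22)*(-33))/((-2148 + 486) - 2063) = ((-1122 + 2070) + 42*(-33))/(-1662 - 2063) = (948 - 1386)/(-3725) = -438*(-1/3725) = 438/3725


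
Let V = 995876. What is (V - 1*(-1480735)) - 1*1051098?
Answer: 1425513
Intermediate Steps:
(V - 1*(-1480735)) - 1*1051098 = (995876 - 1*(-1480735)) - 1*1051098 = (995876 + 1480735) - 1051098 = 2476611 - 1051098 = 1425513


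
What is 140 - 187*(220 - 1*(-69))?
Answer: -53903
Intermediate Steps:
140 - 187*(220 - 1*(-69)) = 140 - 187*(220 + 69) = 140 - 187*289 = 140 - 54043 = -53903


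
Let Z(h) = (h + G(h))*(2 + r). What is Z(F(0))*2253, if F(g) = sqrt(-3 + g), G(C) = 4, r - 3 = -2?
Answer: 27036 + 6759*I*sqrt(3) ≈ 27036.0 + 11707.0*I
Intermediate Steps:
r = 1 (r = 3 - 2 = 1)
Z(h) = 12 + 3*h (Z(h) = (h + 4)*(2 + 1) = (4 + h)*3 = 12 + 3*h)
Z(F(0))*2253 = (12 + 3*sqrt(-3 + 0))*2253 = (12 + 3*sqrt(-3))*2253 = (12 + 3*(I*sqrt(3)))*2253 = (12 + 3*I*sqrt(3))*2253 = 27036 + 6759*I*sqrt(3)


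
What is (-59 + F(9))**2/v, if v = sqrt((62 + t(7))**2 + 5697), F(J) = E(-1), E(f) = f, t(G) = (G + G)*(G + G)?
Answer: 1200*sqrt(8029)/8029 ≈ 13.392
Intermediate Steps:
t(G) = 4*G**2 (t(G) = (2*G)*(2*G) = 4*G**2)
F(J) = -1
v = 3*sqrt(8029) (v = sqrt((62 + 4*7**2)**2 + 5697) = sqrt((62 + 4*49)**2 + 5697) = sqrt((62 + 196)**2 + 5697) = sqrt(258**2 + 5697) = sqrt(66564 + 5697) = sqrt(72261) = 3*sqrt(8029) ≈ 268.81)
(-59 + F(9))**2/v = (-59 - 1)**2/((3*sqrt(8029))) = (-60)**2*(sqrt(8029)/24087) = 3600*(sqrt(8029)/24087) = 1200*sqrt(8029)/8029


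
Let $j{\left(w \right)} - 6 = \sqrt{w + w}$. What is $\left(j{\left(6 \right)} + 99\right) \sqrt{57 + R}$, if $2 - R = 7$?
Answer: $4 \sqrt{39} + 210 \sqrt{13} \approx 782.15$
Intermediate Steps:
$R = -5$ ($R = 2 - 7 = -5$)
$j{\left(w \right)} = 6 + \sqrt{2} \sqrt{w}$ ($j{\left(w \right)} = 6 + \sqrt{w + w} = 6 + \sqrt{2 w} = 6 + \sqrt{2} \sqrt{w}$)
$\left(j{\left(6 \right)} + 99\right) \sqrt{57 + R} = \left(\left(6 + \sqrt{2} \sqrt{6}\right) + 99\right) \sqrt{57 - 5} = \left(\left(6 + 2 \sqrt{3}\right) + 99\right) \sqrt{52} = \left(105 + 2 \sqrt{3}\right) 2 \sqrt{13} = 2 \sqrt{13} \left(105 + 2 \sqrt{3}\right)$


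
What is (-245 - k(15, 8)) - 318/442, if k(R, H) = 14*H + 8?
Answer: -80824/221 ≈ -365.72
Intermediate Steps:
k(R, H) = 8 + 14*H
(-245 - k(15, 8)) - 318/442 = (-245 - (8 + 14*8)) - 318/442 = (-245 - (8 + 112)) + (1/442)*(-318) = (-245 - 1*120) - 159/221 = (-245 - 120) - 159/221 = -365 - 159/221 = -80824/221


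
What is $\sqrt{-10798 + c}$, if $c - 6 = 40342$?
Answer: $5 \sqrt{1182} \approx 171.9$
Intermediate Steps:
$c = 40348$ ($c = 6 + 40342 = 40348$)
$\sqrt{-10798 + c} = \sqrt{-10798 + 40348} = \sqrt{29550} = 5 \sqrt{1182}$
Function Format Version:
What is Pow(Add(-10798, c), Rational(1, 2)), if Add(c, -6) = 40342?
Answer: Mul(5, Pow(1182, Rational(1, 2))) ≈ 171.90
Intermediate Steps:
c = 40348 (c = Add(6, 40342) = 40348)
Pow(Add(-10798, c), Rational(1, 2)) = Pow(Add(-10798, 40348), Rational(1, 2)) = Pow(29550, Rational(1, 2)) = Mul(5, Pow(1182, Rational(1, 2)))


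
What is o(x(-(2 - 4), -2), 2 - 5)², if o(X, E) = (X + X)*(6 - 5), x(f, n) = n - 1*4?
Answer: 144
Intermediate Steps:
x(f, n) = -4 + n (x(f, n) = n - 4 = -4 + n)
o(X, E) = 2*X (o(X, E) = (2*X)*1 = 2*X)
o(x(-(2 - 4), -2), 2 - 5)² = (2*(-4 - 2))² = (2*(-6))² = (-12)² = 144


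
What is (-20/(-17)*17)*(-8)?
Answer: -160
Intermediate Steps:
(-20/(-17)*17)*(-8) = (-20*(-1/17)*17)*(-8) = ((20/17)*17)*(-8) = 20*(-8) = -160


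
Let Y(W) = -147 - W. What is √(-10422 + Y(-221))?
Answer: 2*I*√2587 ≈ 101.73*I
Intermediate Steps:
√(-10422 + Y(-221)) = √(-10422 + (-147 - 1*(-221))) = √(-10422 + (-147 + 221)) = √(-10422 + 74) = √(-10348) = 2*I*√2587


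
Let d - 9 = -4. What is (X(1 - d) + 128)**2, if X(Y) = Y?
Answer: 15376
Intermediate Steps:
d = 5 (d = 9 - 4 = 5)
(X(1 - d) + 128)**2 = ((1 - 1*5) + 128)**2 = ((1 - 5) + 128)**2 = (-4 + 128)**2 = 124**2 = 15376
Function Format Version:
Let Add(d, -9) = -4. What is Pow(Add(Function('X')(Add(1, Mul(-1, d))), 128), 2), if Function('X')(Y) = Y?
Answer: 15376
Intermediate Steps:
d = 5 (d = Add(9, -4) = 5)
Pow(Add(Function('X')(Add(1, Mul(-1, d))), 128), 2) = Pow(Add(Add(1, Mul(-1, 5)), 128), 2) = Pow(Add(Add(1, -5), 128), 2) = Pow(Add(-4, 128), 2) = Pow(124, 2) = 15376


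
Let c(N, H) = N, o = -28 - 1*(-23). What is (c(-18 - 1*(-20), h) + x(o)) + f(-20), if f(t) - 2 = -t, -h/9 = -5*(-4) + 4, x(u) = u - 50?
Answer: -31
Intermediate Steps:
o = -5 (o = -28 + 23 = -5)
x(u) = -50 + u
h = -216 (h = -9*(-5*(-4) + 4) = -9*(20 + 4) = -9*24 = -216)
f(t) = 2 - t
(c(-18 - 1*(-20), h) + x(o)) + f(-20) = ((-18 - 1*(-20)) + (-50 - 5)) + (2 - 1*(-20)) = ((-18 + 20) - 55) + (2 + 20) = (2 - 55) + 22 = -53 + 22 = -31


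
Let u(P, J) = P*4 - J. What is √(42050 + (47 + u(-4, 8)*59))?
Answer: √40681 ≈ 201.70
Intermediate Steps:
u(P, J) = -J + 4*P (u(P, J) = 4*P - J = -J + 4*P)
√(42050 + (47 + u(-4, 8)*59)) = √(42050 + (47 + (-1*8 + 4*(-4))*59)) = √(42050 + (47 + (-8 - 16)*59)) = √(42050 + (47 - 24*59)) = √(42050 + (47 - 1416)) = √(42050 - 1369) = √40681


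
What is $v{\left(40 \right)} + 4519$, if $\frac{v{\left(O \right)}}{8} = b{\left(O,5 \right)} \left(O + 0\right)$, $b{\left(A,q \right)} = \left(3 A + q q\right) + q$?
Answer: $52519$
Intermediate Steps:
$b{\left(A,q \right)} = q + q^{2} + 3 A$ ($b{\left(A,q \right)} = \left(3 A + q^{2}\right) + q = \left(q^{2} + 3 A\right) + q = q + q^{2} + 3 A$)
$v{\left(O \right)} = 8 O \left(30 + 3 O\right)$ ($v{\left(O \right)} = 8 \left(5 + 5^{2} + 3 O\right) \left(O + 0\right) = 8 \left(5 + 25 + 3 O\right) O = 8 \left(30 + 3 O\right) O = 8 O \left(30 + 3 O\right)$)
$v{\left(40 \right)} + 4519 = 24 \cdot 40 \left(10 + 40\right) + 4519 = 24 \cdot 40 \cdot 50 + 4519 = 48000 + 4519 = 52519$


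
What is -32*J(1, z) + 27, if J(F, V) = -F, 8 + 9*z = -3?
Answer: 59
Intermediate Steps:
z = -11/9 (z = -8/9 + (⅑)*(-3) = -8/9 - ⅓ = -11/9 ≈ -1.2222)
-32*J(1, z) + 27 = -(-32) + 27 = -32*(-1) + 27 = 32 + 27 = 59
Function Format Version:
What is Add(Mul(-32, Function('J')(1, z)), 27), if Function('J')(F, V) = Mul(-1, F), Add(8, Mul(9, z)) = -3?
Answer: 59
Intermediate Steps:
z = Rational(-11, 9) (z = Add(Rational(-8, 9), Mul(Rational(1, 9), -3)) = Add(Rational(-8, 9), Rational(-1, 3)) = Rational(-11, 9) ≈ -1.2222)
Add(Mul(-32, Function('J')(1, z)), 27) = Add(Mul(-32, Mul(-1, 1)), 27) = Add(Mul(-32, -1), 27) = Add(32, 27) = 59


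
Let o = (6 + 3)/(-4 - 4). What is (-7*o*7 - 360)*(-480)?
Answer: 146340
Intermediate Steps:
o = -9/8 (o = 9/(-8) = 9*(-⅛) = -9/8 ≈ -1.1250)
(-7*o*7 - 360)*(-480) = (-7*(-9/8)*7 - 360)*(-480) = ((63/8)*7 - 360)*(-480) = (441/8 - 360)*(-480) = -2439/8*(-480) = 146340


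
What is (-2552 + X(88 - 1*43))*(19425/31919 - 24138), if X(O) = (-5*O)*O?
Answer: 9766885589769/31919 ≈ 3.0599e+8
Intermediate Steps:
X(O) = -5*O²
(-2552 + X(88 - 1*43))*(19425/31919 - 24138) = (-2552 - 5*(88 - 1*43)²)*(19425/31919 - 24138) = (-2552 - 5*(88 - 43)²)*(19425*(1/31919) - 24138) = (-2552 - 5*45²)*(19425/31919 - 24138) = (-2552 - 5*2025)*(-770441397/31919) = (-2552 - 10125)*(-770441397/31919) = -12677*(-770441397/31919) = 9766885589769/31919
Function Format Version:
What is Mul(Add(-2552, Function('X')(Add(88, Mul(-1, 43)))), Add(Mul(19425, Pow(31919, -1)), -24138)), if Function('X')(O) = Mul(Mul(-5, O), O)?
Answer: Rational(9766885589769, 31919) ≈ 3.0599e+8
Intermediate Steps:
Function('X')(O) = Mul(-5, Pow(O, 2))
Mul(Add(-2552, Function('X')(Add(88, Mul(-1, 43)))), Add(Mul(19425, Pow(31919, -1)), -24138)) = Mul(Add(-2552, Mul(-5, Pow(Add(88, Mul(-1, 43)), 2))), Add(Mul(19425, Pow(31919, -1)), -24138)) = Mul(Add(-2552, Mul(-5, Pow(Add(88, -43), 2))), Add(Mul(19425, Rational(1, 31919)), -24138)) = Mul(Add(-2552, Mul(-5, Pow(45, 2))), Add(Rational(19425, 31919), -24138)) = Mul(Add(-2552, Mul(-5, 2025)), Rational(-770441397, 31919)) = Mul(Add(-2552, -10125), Rational(-770441397, 31919)) = Mul(-12677, Rational(-770441397, 31919)) = Rational(9766885589769, 31919)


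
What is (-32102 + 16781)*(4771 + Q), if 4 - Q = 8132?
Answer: 51432597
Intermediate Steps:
Q = -8128 (Q = 4 - 1*8132 = 4 - 8132 = -8128)
(-32102 + 16781)*(4771 + Q) = (-32102 + 16781)*(4771 - 8128) = -15321*(-3357) = 51432597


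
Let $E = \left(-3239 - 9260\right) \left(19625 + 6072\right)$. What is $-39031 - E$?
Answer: $321147772$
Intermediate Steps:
$E = -321186803$ ($E = \left(-3239 - 9260\right) 25697 = \left(-12499\right) 25697 = -321186803$)
$-39031 - E = -39031 - -321186803 = -39031 + 321186803 = 321147772$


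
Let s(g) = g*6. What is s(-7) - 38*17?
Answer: -688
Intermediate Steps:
s(g) = 6*g
s(-7) - 38*17 = 6*(-7) - 38*17 = -42 - 646 = -688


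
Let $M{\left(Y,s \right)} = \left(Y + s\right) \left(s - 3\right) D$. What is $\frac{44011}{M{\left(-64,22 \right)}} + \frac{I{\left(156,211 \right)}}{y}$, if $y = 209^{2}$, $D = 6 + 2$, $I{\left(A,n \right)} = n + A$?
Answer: $- \frac{101057977}{14676816} \approx -6.8856$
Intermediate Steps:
$I{\left(A,n \right)} = A + n$
$D = 8$
$M{\left(Y,s \right)} = 8 \left(-3 + s\right) \left(Y + s\right)$ ($M{\left(Y,s \right)} = \left(Y + s\right) \left(s - 3\right) 8 = \left(Y + s\right) \left(-3 + s\right) 8 = \left(-3 + s\right) \left(Y + s\right) 8 = 8 \left(-3 + s\right) \left(Y + s\right)$)
$y = 43681$
$\frac{44011}{M{\left(-64,22 \right)}} + \frac{I{\left(156,211 \right)}}{y} = \frac{44011}{\left(-24\right) \left(-64\right) - 528 + 8 \cdot 22^{2} + 8 \left(-64\right) 22} + \frac{156 + 211}{43681} = \frac{44011}{1536 - 528 + 8 \cdot 484 - 11264} + 367 \cdot \frac{1}{43681} = \frac{44011}{1536 - 528 + 3872 - 11264} + \frac{367}{43681} = \frac{44011}{-6384} + \frac{367}{43681} = 44011 \left(- \frac{1}{6384}\right) + \frac{367}{43681} = - \frac{44011}{6384} + \frac{367}{43681} = - \frac{101057977}{14676816}$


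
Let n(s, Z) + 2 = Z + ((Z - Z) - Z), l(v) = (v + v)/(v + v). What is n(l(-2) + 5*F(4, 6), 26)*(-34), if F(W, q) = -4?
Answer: 68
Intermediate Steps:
l(v) = 1 (l(v) = (2*v)/((2*v)) = (2*v)*(1/(2*v)) = 1)
n(s, Z) = -2 (n(s, Z) = -2 + (Z + ((Z - Z) - Z)) = -2 + (Z + (0 - Z)) = -2 + (Z - Z) = -2 + 0 = -2)
n(l(-2) + 5*F(4, 6), 26)*(-34) = -2*(-34) = 68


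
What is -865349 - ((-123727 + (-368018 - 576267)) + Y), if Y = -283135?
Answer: 485798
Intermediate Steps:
-865349 - ((-123727 + (-368018 - 576267)) + Y) = -865349 - ((-123727 + (-368018 - 576267)) - 283135) = -865349 - ((-123727 - 944285) - 283135) = -865349 - (-1068012 - 283135) = -865349 - 1*(-1351147) = -865349 + 1351147 = 485798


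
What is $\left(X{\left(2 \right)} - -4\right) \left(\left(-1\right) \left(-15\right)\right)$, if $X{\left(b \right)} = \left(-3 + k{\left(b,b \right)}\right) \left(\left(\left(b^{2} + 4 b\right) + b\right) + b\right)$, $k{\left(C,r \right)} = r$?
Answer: $-180$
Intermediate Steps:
$X{\left(b \right)} = \left(-3 + b\right) \left(b^{2} + 6 b\right)$ ($X{\left(b \right)} = \left(-3 + b\right) \left(\left(\left(b^{2} + 4 b\right) + b\right) + b\right) = \left(-3 + b\right) \left(\left(b^{2} + 5 b\right) + b\right) = \left(-3 + b\right) \left(b^{2} + 6 b\right)$)
$\left(X{\left(2 \right)} - -4\right) \left(\left(-1\right) \left(-15\right)\right) = \left(2 \left(-18 + 2^{2} + 3 \cdot 2\right) - -4\right) \left(\left(-1\right) \left(-15\right)\right) = \left(2 \left(-18 + 4 + 6\right) + \left(-1 + 5\right)\right) 15 = \left(2 \left(-8\right) + 4\right) 15 = \left(-16 + 4\right) 15 = \left(-12\right) 15 = -180$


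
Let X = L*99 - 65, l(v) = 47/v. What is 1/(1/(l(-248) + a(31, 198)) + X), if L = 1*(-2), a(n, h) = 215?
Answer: -53273/14010551 ≈ -0.0038023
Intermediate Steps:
L = -2
X = -263 (X = -2*99 - 65 = -198 - 65 = -263)
1/(1/(l(-248) + a(31, 198)) + X) = 1/(1/(47/(-248) + 215) - 263) = 1/(1/(47*(-1/248) + 215) - 263) = 1/(1/(-47/248 + 215) - 263) = 1/(1/(53273/248) - 263) = 1/(248/53273 - 263) = 1/(-14010551/53273) = -53273/14010551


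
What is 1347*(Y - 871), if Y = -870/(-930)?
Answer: -36331284/31 ≈ -1.1720e+6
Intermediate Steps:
Y = 29/31 (Y = -870*(-1/930) = 29/31 ≈ 0.93548)
1347*(Y - 871) = 1347*(29/31 - 871) = 1347*(-26972/31) = -36331284/31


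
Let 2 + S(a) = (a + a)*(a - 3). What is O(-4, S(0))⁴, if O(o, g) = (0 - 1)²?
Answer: 1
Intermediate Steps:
S(a) = -2 + 2*a*(-3 + a) (S(a) = -2 + (a + a)*(a - 3) = -2 + (2*a)*(-3 + a) = -2 + 2*a*(-3 + a))
O(o, g) = 1 (O(o, g) = (-1)² = 1)
O(-4, S(0))⁴ = 1⁴ = 1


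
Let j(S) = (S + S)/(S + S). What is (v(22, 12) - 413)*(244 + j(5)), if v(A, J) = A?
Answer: -95795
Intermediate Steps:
j(S) = 1 (j(S) = (2*S)/((2*S)) = (2*S)*(1/(2*S)) = 1)
(v(22, 12) - 413)*(244 + j(5)) = (22 - 413)*(244 + 1) = -391*245 = -95795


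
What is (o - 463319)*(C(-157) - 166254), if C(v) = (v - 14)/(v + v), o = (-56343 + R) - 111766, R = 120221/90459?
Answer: 43214146752110915/411654 ≈ 1.0498e+11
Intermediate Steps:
R = 5227/3933 (R = 120221*(1/90459) = 5227/3933 ≈ 1.3290)
o = -661167470/3933 (o = (-56343 + 5227/3933) - 111766 = -221591792/3933 - 111766 = -661167470/3933 ≈ -1.6811e+5)
C(v) = (-14 + v)/(2*v) (C(v) = (-14 + v)/((2*v)) = (-14 + v)*(1/(2*v)) = (-14 + v)/(2*v))
(o - 463319)*(C(-157) - 166254) = (-661167470/3933 - 463319)*((½)*(-14 - 157)/(-157) - 166254) = -2483401097*((½)*(-1/157)*(-171) - 166254)/3933 = -2483401097*(171/314 - 166254)/3933 = -2483401097/3933*(-52203585/314) = 43214146752110915/411654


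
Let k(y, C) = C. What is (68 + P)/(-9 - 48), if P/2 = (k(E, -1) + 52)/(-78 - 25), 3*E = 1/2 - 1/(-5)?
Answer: -6902/5871 ≈ -1.1756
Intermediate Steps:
E = 7/30 (E = (1/2 - 1/(-5))/3 = (1*(1/2) - 1*(-1/5))/3 = (1/2 + 1/5)/3 = (1/3)*(7/10) = 7/30 ≈ 0.23333)
P = -102/103 (P = 2*((-1 + 52)/(-78 - 25)) = 2*(51/(-103)) = 2*(51*(-1/103)) = 2*(-51/103) = -102/103 ≈ -0.99029)
(68 + P)/(-9 - 48) = (68 - 102/103)/(-9 - 48) = (6902/103)/(-57) = -1/57*6902/103 = -6902/5871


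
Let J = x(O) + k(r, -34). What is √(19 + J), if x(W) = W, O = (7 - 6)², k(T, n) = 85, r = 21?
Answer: √105 ≈ 10.247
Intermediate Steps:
O = 1 (O = 1² = 1)
J = 86 (J = 1 + 85 = 86)
√(19 + J) = √(19 + 86) = √105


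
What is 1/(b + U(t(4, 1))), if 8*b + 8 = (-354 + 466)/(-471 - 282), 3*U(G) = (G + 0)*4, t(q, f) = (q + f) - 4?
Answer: 251/79 ≈ 3.1772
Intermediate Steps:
t(q, f) = -4 + f + q (t(q, f) = (f + q) - 4 = -4 + f + q)
U(G) = 4*G/3 (U(G) = ((G + 0)*4)/3 = (G*4)/3 = (4*G)/3 = 4*G/3)
b = -767/753 (b = -1 + ((-354 + 466)/(-471 - 282))/8 = -1 + (112/(-753))/8 = -1 + (112*(-1/753))/8 = -1 + (⅛)*(-112/753) = -1 - 14/753 = -767/753 ≈ -1.0186)
1/(b + U(t(4, 1))) = 1/(-767/753 + 4*(-4 + 1 + 4)/3) = 1/(-767/753 + (4/3)*1) = 1/(-767/753 + 4/3) = 1/(79/251) = 251/79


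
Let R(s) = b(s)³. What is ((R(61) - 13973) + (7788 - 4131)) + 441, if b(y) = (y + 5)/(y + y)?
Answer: -2241401438/226981 ≈ -9874.8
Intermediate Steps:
b(y) = (5 + y)/(2*y) (b(y) = (5 + y)/((2*y)) = (5 + y)*(1/(2*y)) = (5 + y)/(2*y))
R(s) = (5 + s)³/(8*s³) (R(s) = ((5 + s)/(2*s))³ = (5 + s)³/(8*s³))
((R(61) - 13973) + (7788 - 4131)) + 441 = (((⅛)*(5 + 61)³/61³ - 13973) + (7788 - 4131)) + 441 = (((⅛)*(1/226981)*66³ - 13973) + 3657) + 441 = (((⅛)*(1/226981)*287496 - 13973) + 3657) + 441 = ((35937/226981 - 13973) + 3657) + 441 = (-3171569576/226981 + 3657) + 441 = -2341500059/226981 + 441 = -2241401438/226981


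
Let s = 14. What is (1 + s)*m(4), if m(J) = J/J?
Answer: 15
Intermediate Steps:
m(J) = 1
(1 + s)*m(4) = (1 + 14)*1 = 15*1 = 15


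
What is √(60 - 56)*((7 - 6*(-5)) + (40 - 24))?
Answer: 106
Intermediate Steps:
√(60 - 56)*((7 - 6*(-5)) + (40 - 24)) = √4*((7 + 30) + 16) = 2*(37 + 16) = 2*53 = 106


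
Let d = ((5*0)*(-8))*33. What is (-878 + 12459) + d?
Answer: 11581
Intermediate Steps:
d = 0 (d = (0*(-8))*33 = 0*33 = 0)
(-878 + 12459) + d = (-878 + 12459) + 0 = 11581 + 0 = 11581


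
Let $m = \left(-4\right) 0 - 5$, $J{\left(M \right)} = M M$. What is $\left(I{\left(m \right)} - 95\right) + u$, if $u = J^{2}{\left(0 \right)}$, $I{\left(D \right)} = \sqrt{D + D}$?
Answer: $-95 + i \sqrt{10} \approx -95.0 + 3.1623 i$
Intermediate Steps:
$J{\left(M \right)} = M^{2}$
$m = -5$ ($m = 0 - 5 = -5$)
$I{\left(D \right)} = \sqrt{2} \sqrt{D}$ ($I{\left(D \right)} = \sqrt{2 D} = \sqrt{2} \sqrt{D}$)
$u = 0$ ($u = \left(0^{2}\right)^{2} = 0^{2} = 0$)
$\left(I{\left(m \right)} - 95\right) + u = \left(\sqrt{2} \sqrt{-5} - 95\right) + 0 = \left(\sqrt{2} i \sqrt{5} - 95\right) + 0 = \left(i \sqrt{10} - 95\right) + 0 = \left(-95 + i \sqrt{10}\right) + 0 = -95 + i \sqrt{10}$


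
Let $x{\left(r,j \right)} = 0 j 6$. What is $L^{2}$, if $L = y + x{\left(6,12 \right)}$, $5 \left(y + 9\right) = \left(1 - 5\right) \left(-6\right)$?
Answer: $\frac{441}{25} \approx 17.64$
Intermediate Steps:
$y = - \frac{21}{5}$ ($y = -9 + \frac{\left(1 - 5\right) \left(-6\right)}{5} = -9 + \frac{\left(-4\right) \left(-6\right)}{5} = -9 + \frac{1}{5} \cdot 24 = -9 + \frac{24}{5} = - \frac{21}{5} \approx -4.2$)
$x{\left(r,j \right)} = 0$ ($x{\left(r,j \right)} = 0 \cdot 6 j = 0$)
$L = - \frac{21}{5}$ ($L = - \frac{21}{5} + 0 = - \frac{21}{5} \approx -4.2$)
$L^{2} = \left(- \frac{21}{5}\right)^{2} = \frac{441}{25}$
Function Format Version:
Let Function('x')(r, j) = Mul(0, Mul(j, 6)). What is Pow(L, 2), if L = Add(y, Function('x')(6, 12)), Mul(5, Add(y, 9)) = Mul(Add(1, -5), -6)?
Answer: Rational(441, 25) ≈ 17.640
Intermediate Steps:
y = Rational(-21, 5) (y = Add(-9, Mul(Rational(1, 5), Mul(Add(1, -5), -6))) = Add(-9, Mul(Rational(1, 5), Mul(-4, -6))) = Add(-9, Mul(Rational(1, 5), 24)) = Add(-9, Rational(24, 5)) = Rational(-21, 5) ≈ -4.2000)
Function('x')(r, j) = 0 (Function('x')(r, j) = Mul(0, Mul(6, j)) = 0)
L = Rational(-21, 5) (L = Add(Rational(-21, 5), 0) = Rational(-21, 5) ≈ -4.2000)
Pow(L, 2) = Pow(Rational(-21, 5), 2) = Rational(441, 25)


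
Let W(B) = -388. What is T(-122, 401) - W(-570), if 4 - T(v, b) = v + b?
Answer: 113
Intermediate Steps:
T(v, b) = 4 - b - v (T(v, b) = 4 - (v + b) = 4 - (b + v) = 4 + (-b - v) = 4 - b - v)
T(-122, 401) - W(-570) = (4 - 1*401 - 1*(-122)) - 1*(-388) = (4 - 401 + 122) + 388 = -275 + 388 = 113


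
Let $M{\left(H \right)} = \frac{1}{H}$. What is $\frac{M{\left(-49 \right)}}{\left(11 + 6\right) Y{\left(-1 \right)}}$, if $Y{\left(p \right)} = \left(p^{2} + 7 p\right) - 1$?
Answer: $\frac{1}{5831} \approx 0.0001715$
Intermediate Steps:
$Y{\left(p \right)} = -1 + p^{2} + 7 p$
$\frac{M{\left(-49 \right)}}{\left(11 + 6\right) Y{\left(-1 \right)}} = \frac{1}{\left(-49\right) \left(11 + 6\right) \left(-1 + \left(-1\right)^{2} + 7 \left(-1\right)\right)} = - \frac{1}{49 \cdot 17 \left(-1 + 1 - 7\right)} = - \frac{1}{49 \cdot 17 \left(-7\right)} = - \frac{1}{49 \left(-119\right)} = \left(- \frac{1}{49}\right) \left(- \frac{1}{119}\right) = \frac{1}{5831}$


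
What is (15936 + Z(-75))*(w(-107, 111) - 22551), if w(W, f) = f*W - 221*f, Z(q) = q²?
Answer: -1271214999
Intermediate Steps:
w(W, f) = -221*f + W*f (w(W, f) = W*f - 221*f = -221*f + W*f)
(15936 + Z(-75))*(w(-107, 111) - 22551) = (15936 + (-75)²)*(111*(-221 - 107) - 22551) = (15936 + 5625)*(111*(-328) - 22551) = 21561*(-36408 - 22551) = 21561*(-58959) = -1271214999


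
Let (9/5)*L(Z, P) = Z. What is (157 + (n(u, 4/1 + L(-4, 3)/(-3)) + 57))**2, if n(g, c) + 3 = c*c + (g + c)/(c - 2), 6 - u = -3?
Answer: 165520601361361/2910170916 ≈ 56877.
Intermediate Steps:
u = 9 (u = 6 - 1*(-3) = 6 + 3 = 9)
L(Z, P) = 5*Z/9
n(g, c) = -3 + c**2 + (c + g)/(-2 + c) (n(g, c) = -3 + (c*c + (g + c)/(c - 2)) = -3 + (c**2 + (c + g)/(-2 + c)) = -3 + c**2 + (c + g)/(-2 + c))
(157 + (n(u, 4/1 + L(-4, 3)/(-3)) + 57))**2 = (157 + ((6 + 9 + (4/1 + ((5/9)*(-4))/(-3))**3 - 2*(4/1 + ((5/9)*(-4))/(-3)) - 2*(4/1 + ((5/9)*(-4))/(-3))**2)/(-2 + (4/1 + ((5/9)*(-4))/(-3))) + 57))**2 = (157 + ((6 + 9 + (4*1 - 20/9*(-1/3))**3 - 2*(4*1 - 20/9*(-1/3)) - 2*(4*1 - 20/9*(-1/3))**2)/(-2 + (4*1 - 20/9*(-1/3))) + 57))**2 = (157 + ((6 + 9 + (4 + 20/27)**3 - 2*(4 + 20/27) - 2*(4 + 20/27)**2)/(-2 + (4 + 20/27)) + 57))**2 = (157 + ((6 + 9 + (128/27)**3 - 2*128/27 - 2*(128/27)**2)/(-2 + 128/27) + 57))**2 = (157 + ((6 + 9 + 2097152/19683 - 256/27 - 2*16384/729)/(74/27) + 57))**2 = (157 + (27*(6 + 9 + 2097152/19683 - 256/27 - 32768/729)/74 + 57))**2 = (157 + ((27/74)*(1321037/19683) + 57))**2 = (157 + (1321037/53946 + 57))**2 = (157 + 4395959/53946)**2 = (12865481/53946)**2 = 165520601361361/2910170916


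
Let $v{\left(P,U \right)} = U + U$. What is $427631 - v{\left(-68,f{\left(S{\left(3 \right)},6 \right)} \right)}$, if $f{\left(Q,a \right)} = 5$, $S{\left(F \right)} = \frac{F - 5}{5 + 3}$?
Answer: $427621$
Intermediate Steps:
$S{\left(F \right)} = - \frac{5}{8} + \frac{F}{8}$ ($S{\left(F \right)} = \frac{-5 + F}{8} = \left(-5 + F\right) \frac{1}{8} = - \frac{5}{8} + \frac{F}{8}$)
$v{\left(P,U \right)} = 2 U$
$427631 - v{\left(-68,f{\left(S{\left(3 \right)},6 \right)} \right)} = 427631 - 2 \cdot 5 = 427631 - 10 = 427621$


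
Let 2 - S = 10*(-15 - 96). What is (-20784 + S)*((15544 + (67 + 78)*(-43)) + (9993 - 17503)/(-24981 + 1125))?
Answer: -273051065713/1491 ≈ -1.8313e+8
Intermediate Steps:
S = 1112 (S = 2 - 10*(-15 - 96) = 2 - 10*(-111) = 2 - 1*(-1110) = 2 + 1110 = 1112)
(-20784 + S)*((15544 + (67 + 78)*(-43)) + (9993 - 17503)/(-24981 + 1125)) = (-20784 + 1112)*((15544 + (67 + 78)*(-43)) + (9993 - 17503)/(-24981 + 1125)) = -19672*((15544 + 145*(-43)) - 7510/(-23856)) = -19672*((15544 - 6235) - 7510*(-1/23856)) = -19672*(9309 + 3755/11928) = -19672*111041507/11928 = -273051065713/1491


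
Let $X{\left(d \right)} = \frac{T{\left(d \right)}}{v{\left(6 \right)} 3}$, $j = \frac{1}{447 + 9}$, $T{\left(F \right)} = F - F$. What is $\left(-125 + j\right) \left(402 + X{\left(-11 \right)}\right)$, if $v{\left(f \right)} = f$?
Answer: $- \frac{3818933}{76} \approx -50249.0$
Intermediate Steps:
$T{\left(F \right)} = 0$
$j = \frac{1}{456} \approx 0.002193$
$X{\left(d \right)} = 0$ ($X{\left(d \right)} = \frac{0}{6 \cdot 3} = \frac{0}{18} = 0 \cdot \frac{1}{18} = 0$)
$\left(-125 + j\right) \left(402 + X{\left(-11 \right)}\right) = \left(-125 + \frac{1}{456}\right) \left(402 + 0\right) = \left(- \frac{56999}{456}\right) 402 = - \frac{3818933}{76}$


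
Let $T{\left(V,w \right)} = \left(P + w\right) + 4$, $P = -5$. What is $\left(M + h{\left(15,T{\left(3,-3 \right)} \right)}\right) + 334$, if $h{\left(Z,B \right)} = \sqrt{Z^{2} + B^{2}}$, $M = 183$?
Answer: $517 + \sqrt{241} \approx 532.52$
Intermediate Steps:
$T{\left(V,w \right)} = -1 + w$ ($T{\left(V,w \right)} = \left(-5 + w\right) + 4 = -1 + w$)
$h{\left(Z,B \right)} = \sqrt{B^{2} + Z^{2}}$
$\left(M + h{\left(15,T{\left(3,-3 \right)} \right)}\right) + 334 = \left(183 + \sqrt{\left(-1 - 3\right)^{2} + 15^{2}}\right) + 334 = \left(183 + \sqrt{\left(-4\right)^{2} + 225}\right) + 334 = \left(183 + \sqrt{16 + 225}\right) + 334 = \left(183 + \sqrt{241}\right) + 334 = 517 + \sqrt{241}$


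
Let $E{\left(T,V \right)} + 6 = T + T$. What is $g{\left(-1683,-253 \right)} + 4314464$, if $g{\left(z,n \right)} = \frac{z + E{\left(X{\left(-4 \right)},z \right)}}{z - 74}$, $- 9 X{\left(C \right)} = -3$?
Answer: $\frac{22741544809}{5271} \approx 4.3145 \cdot 10^{6}$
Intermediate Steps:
$X{\left(C \right)} = \frac{1}{3}$ ($X{\left(C \right)} = \left(- \frac{1}{9}\right) \left(-3\right) = \frac{1}{3}$)
$E{\left(T,V \right)} = -6 + 2 T$ ($E{\left(T,V \right)} = -6 + \left(T + T\right) = -6 + 2 T$)
$g{\left(z,n \right)} = \frac{- \frac{16}{3} + z}{-74 + z}$ ($g{\left(z,n \right)} = \frac{z + \left(-6 + 2 \cdot \frac{1}{3}\right)}{z - 74} = \frac{z + \left(-6 + \frac{2}{3}\right)}{-74 + z} = \frac{z - \frac{16}{3}}{-74 + z} = \frac{- \frac{16}{3} + z}{-74 + z}$)
$g{\left(-1683,-253 \right)} + 4314464 = \frac{- \frac{16}{3} - 1683}{-74 - 1683} + 4314464 = \frac{1}{-1757} \left(- \frac{5065}{3}\right) + 4314464 = \left(- \frac{1}{1757}\right) \left(- \frac{5065}{3}\right) + 4314464 = \frac{5065}{5271} + 4314464 = \frac{22741544809}{5271}$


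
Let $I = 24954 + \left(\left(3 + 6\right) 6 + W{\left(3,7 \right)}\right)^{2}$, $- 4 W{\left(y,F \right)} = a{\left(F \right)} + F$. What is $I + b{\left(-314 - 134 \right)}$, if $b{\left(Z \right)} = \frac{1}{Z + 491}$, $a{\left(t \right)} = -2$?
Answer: $\frac{19082771}{688} \approx 27737.0$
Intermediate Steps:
$b{\left(Z \right)} = \frac{1}{491 + Z}$
$W{\left(y,F \right)} = \frac{1}{2} - \frac{F}{4}$ ($W{\left(y,F \right)} = - \frac{-2 + F}{4} = \frac{1}{2} - \frac{F}{4}$)
$I = \frac{443785}{16}$ ($I = 24954 + \left(\left(3 + 6\right) 6 + \left(\frac{1}{2} - \frac{7}{4}\right)\right)^{2} = 24954 + \left(9 \cdot 6 + \left(\frac{1}{2} - \frac{7}{4}\right)\right)^{2} = 24954 + \left(54 - \frac{5}{4}\right)^{2} = 24954 + \left(\frac{211}{4}\right)^{2} = 24954 + \frac{44521}{16} = \frac{443785}{16} \approx 27737.0$)
$I + b{\left(-314 - 134 \right)} = \frac{443785}{16} + \frac{1}{491 - 448} = \frac{443785}{16} + \frac{1}{43} = \frac{19082771}{688}$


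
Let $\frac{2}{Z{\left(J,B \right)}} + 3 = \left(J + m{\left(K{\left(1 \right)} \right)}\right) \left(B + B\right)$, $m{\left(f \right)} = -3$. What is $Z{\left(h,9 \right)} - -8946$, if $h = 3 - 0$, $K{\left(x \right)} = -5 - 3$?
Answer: $\frac{26836}{3} \approx 8945.3$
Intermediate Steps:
$K{\left(x \right)} = -8$
$h = 3$ ($h = 3 + 0 = 3$)
$Z{\left(J,B \right)} = \frac{2}{-3 + 2 B \left(-3 + J\right)}$ ($Z{\left(J,B \right)} = \frac{2}{-3 + \left(J - 3\right) \left(B + B\right)} = \frac{2}{-3 + \left(-3 + J\right) 2 B} = \frac{2}{-3 + 2 B \left(-3 + J\right)}$)
$Z{\left(h,9 \right)} - -8946 = \frac{2}{-3 - 54 + 2 \cdot 9 \cdot 3} - -8946 = \frac{2}{-3 - 54 + 54} + 8946 = \frac{2}{-3} + 8946 = 2 \left(- \frac{1}{3}\right) + 8946 = - \frac{2}{3} + 8946 = \frac{26836}{3}$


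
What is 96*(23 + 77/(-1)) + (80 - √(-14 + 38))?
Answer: -5104 - 2*√6 ≈ -5108.9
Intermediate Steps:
96*(23 + 77/(-1)) + (80 - √(-14 + 38)) = 96*(23 + 77*(-1)) + (80 - √24) = 96*(23 - 77) + (80 - 2*√6) = 96*(-54) + (80 - 2*√6) = -5184 + (80 - 2*√6) = -5104 - 2*√6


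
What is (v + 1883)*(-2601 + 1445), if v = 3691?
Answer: -6443544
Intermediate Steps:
(v + 1883)*(-2601 + 1445) = (3691 + 1883)*(-2601 + 1445) = 5574*(-1156) = -6443544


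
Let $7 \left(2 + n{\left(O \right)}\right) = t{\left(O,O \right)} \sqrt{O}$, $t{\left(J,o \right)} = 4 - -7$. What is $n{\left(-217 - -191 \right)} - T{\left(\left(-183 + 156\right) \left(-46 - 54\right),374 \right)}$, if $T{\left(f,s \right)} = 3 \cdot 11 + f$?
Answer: $-2735 + \frac{11 i \sqrt{26}}{7} \approx -2735.0 + 8.0127 i$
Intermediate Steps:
$t{\left(J,o \right)} = 11$ ($t{\left(J,o \right)} = 4 + 7 = 11$)
$T{\left(f,s \right)} = 33 + f$
$n{\left(O \right)} = -2 + \frac{11 \sqrt{O}}{7}$
$n{\left(-217 - -191 \right)} - T{\left(\left(-183 + 156\right) \left(-46 - 54\right),374 \right)} = \left(-2 + \frac{11 \sqrt{-217 - -191}}{7}\right) - \left(33 + \left(-183 + 156\right) \left(-46 - 54\right)\right) = \left(-2 + \frac{11 \sqrt{-217 + 191}}{7}\right) - \left(33 - -2700\right) = \left(-2 + \frac{11 \sqrt{-26}}{7}\right) - \left(33 + 2700\right) = \left(-2 + \frac{11 i \sqrt{26}}{7}\right) - 2733 = -2735 + \frac{11 i \sqrt{26}}{7}$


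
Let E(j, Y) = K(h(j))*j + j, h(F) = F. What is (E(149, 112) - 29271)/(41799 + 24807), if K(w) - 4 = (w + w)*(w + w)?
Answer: 2200545/11101 ≈ 198.23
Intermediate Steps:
K(w) = 4 + 4*w² (K(w) = 4 + (w + w)*(w + w) = 4 + (2*w)*(2*w) = 4 + 4*w²)
E(j, Y) = j + j*(4 + 4*j²) (E(j, Y) = (4 + 4*j²)*j + j = j*(4 + 4*j²) + j = j + j*(4 + 4*j²))
(E(149, 112) - 29271)/(41799 + 24807) = (149*(5 + 4*149²) - 29271)/(41799 + 24807) = (149*(5 + 4*22201) - 29271)/66606 = (149*(5 + 88804) - 29271)*(1/66606) = (149*88809 - 29271)*(1/66606) = (13232541 - 29271)*(1/66606) = 13203270*(1/66606) = 2200545/11101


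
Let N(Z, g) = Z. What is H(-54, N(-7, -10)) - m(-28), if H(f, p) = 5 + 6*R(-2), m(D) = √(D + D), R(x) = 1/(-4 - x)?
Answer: 2 - 2*I*√14 ≈ 2.0 - 7.4833*I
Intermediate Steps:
m(D) = √2*√D (m(D) = √(2*D) = √2*√D)
H(f, p) = 2 (H(f, p) = 5 + 6*(-1/(4 - 2)) = 5 + 6*(-1/2) = 5 + 6*(-1*½) = 5 + 6*(-½) = 5 - 3 = 2)
H(-54, N(-7, -10)) - m(-28) = 2 - √2*√(-28) = 2 - √2*2*I*√7 = 2 - 2*I*√14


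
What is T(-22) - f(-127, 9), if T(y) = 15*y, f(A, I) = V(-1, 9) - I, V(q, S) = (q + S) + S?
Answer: -338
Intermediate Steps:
V(q, S) = q + 2*S (V(q, S) = (S + q) + S = q + 2*S)
f(A, I) = 17 - I (f(A, I) = (-1 + 2*9) - I = (-1 + 18) - I = 17 - I)
T(-22) - f(-127, 9) = 15*(-22) - (17 - 1*9) = -330 - (17 - 9) = -330 - 1*8 = -330 - 8 = -338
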